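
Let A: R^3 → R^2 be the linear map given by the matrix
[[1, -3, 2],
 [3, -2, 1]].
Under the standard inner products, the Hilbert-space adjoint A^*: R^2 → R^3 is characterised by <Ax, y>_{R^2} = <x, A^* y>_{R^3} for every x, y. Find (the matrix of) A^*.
A^* = A^T =
[[1, 3],
 [-3, -2],
 [2, 1]]

For real matrices with standard dot products, the defining identity <Ax, y> = <x, A^* y> gives (Ax)^T y = x^T (A^*) y, i.e. x^T A^T y = x^T (A^*) y. Since this holds for all x, y, we must have A^* = A^T. Therefore
A^* =
[[1, 3],
 [-3, -2],
 [2, 1]].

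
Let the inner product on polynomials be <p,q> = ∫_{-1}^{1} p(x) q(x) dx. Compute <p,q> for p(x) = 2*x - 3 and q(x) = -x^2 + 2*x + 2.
<p,q> = -22/3

Expand the product: p(x)·q(x) = -2*x^3 + 7*x^2 - 2*x - 6.
∫_{-1}^{1} of each monomial x^k gives [2/(k+1) if k even, 0 if k odd]. Integrating term-by-term (or equivalently evaluating the antiderivative F(x) = -x^4/2 + 7*x^3/3 - x^2 - 6*x at the endpoints):
  F(1) − F(−1) = -31/6 − (13/6) = -22/3.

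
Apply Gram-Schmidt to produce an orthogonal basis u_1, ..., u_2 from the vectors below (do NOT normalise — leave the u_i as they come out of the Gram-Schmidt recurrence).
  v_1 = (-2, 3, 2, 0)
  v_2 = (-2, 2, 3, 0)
Orthogonal basis:
  u_1 = (-2, 3, 2, 0)
  u_2 = (-2/17, -14/17, 19/17, 0)

Apply the Gram-Schmidt recurrence
  u_1 = v_1
  u_i = v_i − Σ_{j<i} ((v_i · u_j) / (u_j · u_j)) · u_j.

Step by step this gives:
  u_1 = (-2, 3, 2, 0)
  u_2 = (-2/17, -14/17, 19/17, 0)

Orthogonality check:
  u_2 · u_1 = 0 (should be 0)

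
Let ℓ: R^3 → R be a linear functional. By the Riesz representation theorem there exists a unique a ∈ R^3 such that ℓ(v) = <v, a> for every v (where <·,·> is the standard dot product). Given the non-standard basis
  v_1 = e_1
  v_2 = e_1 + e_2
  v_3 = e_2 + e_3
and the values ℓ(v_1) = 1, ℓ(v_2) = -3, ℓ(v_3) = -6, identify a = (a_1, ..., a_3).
a = (1, -4, -2)

Write a = (a_1, ..., a_3) in the standard basis. For each basis vector v_i, ℓ(v_i) = <v_i, a> is a linear equation in the a_j's. Collect the n equations into a matrix system V a = ℓ, where row i of V is v_i (expressed in the standard basis). Since V is invertible (lower-triangular with 1s on the diagonal, up to permutation), solve by back-substitution:
  V =
[[1, 0, 0],
 [1, 1, 0],
 [0, 1, 1]]
  V a = (1, -3, -6)
Solving gives a = (1, -4, -2).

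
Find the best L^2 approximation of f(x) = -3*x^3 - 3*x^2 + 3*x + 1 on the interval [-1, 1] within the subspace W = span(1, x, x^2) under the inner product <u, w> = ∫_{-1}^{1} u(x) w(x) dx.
g(x) = -3*x^2 + 6*x/5 + 1

The best approximation g ∈ W is the orthogonal projection of f onto W. Writing g = a_0 + a_1 x + a_2 x^2, the coefficients solve the normal equations G · a = b where
  G_{ij} = <φ_i, φ_j> and b_i = <f, φ_i>, with φ_0 = 1, φ_1 = x, φ_2 = x^2.
G =
  [2, 0, 2/3]
  [0, 2/3, 0]
  [2/3, 0, 2/5],
b = (0, 4/5, -8/15).
Solving gives a_0 = 1, a_1 = 6/5, a_2 = -3, so
  g(x) = -3*x^2 + 6*x/5 + 1.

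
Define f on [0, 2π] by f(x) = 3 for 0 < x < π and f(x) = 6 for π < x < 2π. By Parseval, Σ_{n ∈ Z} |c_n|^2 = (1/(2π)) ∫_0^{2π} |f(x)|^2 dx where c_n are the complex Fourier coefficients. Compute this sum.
Σ |c_n|^2 = 45/2

Parseval equates the L^2 energy of f (normalised by 1/(2π)) with the ℓ^2 sum of its Fourier coefficients: (1/(2π)) ∫_0^{2π} |f|^2 = Σ |c_n|^2.
Compute the left side: (1/(2π)) [∫_0^π 3^2 dx + ∫_π^{2π} 6^2 dx] = (1/(2π)) · (9π + 36π) = (9 + 36)/2 = 45/2.
So Σ_{n ∈ Z} |c_n|^2 = 45/2.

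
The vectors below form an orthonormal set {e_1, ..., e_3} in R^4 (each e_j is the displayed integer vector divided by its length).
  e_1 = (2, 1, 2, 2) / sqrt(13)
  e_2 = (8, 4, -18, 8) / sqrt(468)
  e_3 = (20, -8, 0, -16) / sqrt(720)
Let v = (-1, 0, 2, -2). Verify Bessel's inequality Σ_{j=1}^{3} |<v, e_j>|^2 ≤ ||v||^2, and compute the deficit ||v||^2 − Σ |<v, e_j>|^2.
Σ |<v, e_j>|^2 = 41/5; ||v||^2 = 9; deficit = 4/5

Write each e_j = u_j / sqrt(<u_j, u_j>) where u_j is the displayed integer vector. Then <v, e_j> = <v, u_j> / sqrt(<u_j, u_j>), so |<v, e_j>|^2 = <v, u_j>^2 / <u_j, u_j>.
Coefficients: <v, e_1> = -2/sqrt(13), <v, e_2> = -60/sqrt(468), <v, e_3> = 12/sqrt(720).
Square and sum: Σ |<v, e_j>|^2 = 41/5.
Compute ||v||^2 = v·v = 9.
Deficit = 9 − 41/5 = 4/5 ≥ 0, confirming Bessel's inequality. (The deficit equals ||v − Σ <v,e_j> e_j||^2, the squared distance from v to span{e_j}.)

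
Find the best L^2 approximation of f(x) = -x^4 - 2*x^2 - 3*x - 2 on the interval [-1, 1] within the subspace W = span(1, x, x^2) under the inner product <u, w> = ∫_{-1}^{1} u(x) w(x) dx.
g(x) = -20*x^2/7 - 3*x - 67/35

The best approximation g ∈ W is the orthogonal projection of f onto W. Writing g = a_0 + a_1 x + a_2 x^2, the coefficients solve the normal equations G · a = b where
  G_{ij} = <φ_i, φ_j> and b_i = <f, φ_i>, with φ_0 = 1, φ_1 = x, φ_2 = x^2.
G =
  [2, 0, 2/3]
  [0, 2/3, 0]
  [2/3, 0, 2/5],
b = (-86/15, -2, -254/105).
Solving gives a_0 = -67/35, a_1 = -3, a_2 = -20/7, so
  g(x) = -20*x^2/7 - 3*x - 67/35.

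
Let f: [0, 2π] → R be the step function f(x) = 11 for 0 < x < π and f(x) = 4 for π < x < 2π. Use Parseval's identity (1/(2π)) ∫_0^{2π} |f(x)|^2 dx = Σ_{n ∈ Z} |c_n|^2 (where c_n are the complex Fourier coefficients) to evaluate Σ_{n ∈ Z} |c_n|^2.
Σ |c_n|^2 = 137/2

Parseval equates the L^2 energy of f (normalised by 1/(2π)) with the ℓ^2 sum of its Fourier coefficients: (1/(2π)) ∫_0^{2π} |f|^2 = Σ |c_n|^2.
Compute the left side: (1/(2π)) [∫_0^π 11^2 dx + ∫_π^{2π} 4^2 dx] = (1/(2π)) · (121π + 16π) = (121 + 16)/2 = 137/2.
So Σ_{n ∈ Z} |c_n|^2 = 137/2.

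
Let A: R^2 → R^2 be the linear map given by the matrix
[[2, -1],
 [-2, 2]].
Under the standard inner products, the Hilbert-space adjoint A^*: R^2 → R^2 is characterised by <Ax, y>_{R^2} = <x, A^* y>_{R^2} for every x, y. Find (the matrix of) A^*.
A^* = A^T =
[[2, -2],
 [-1, 2]]

For real matrices with standard dot products, the defining identity <Ax, y> = <x, A^* y> gives (Ax)^T y = x^T (A^*) y, i.e. x^T A^T y = x^T (A^*) y. Since this holds for all x, y, we must have A^* = A^T. Therefore
A^* =
[[2, -2],
 [-1, 2]].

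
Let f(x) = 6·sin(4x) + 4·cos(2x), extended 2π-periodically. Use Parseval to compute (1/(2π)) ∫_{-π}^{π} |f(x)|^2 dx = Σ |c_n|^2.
Σ |c_n|^2 = 26

Expand |f|^2 and use orthogonality of {sin(nx), cos(mx)} on [-π, π]:
  ∫_{-π}^{π} sin(nx)^2 dx = π, ∫ cos(mx)^2 dx = π, and cross terms integrate to 0.
So ∫_{-π}^{π} f(x)^2 dx = 6^2 · π + 4^2 · π = (36 + 16)π.
Divide by 2π: (36 + 16)/2 = 26.
By Parseval, this equals Σ |c_n|^2.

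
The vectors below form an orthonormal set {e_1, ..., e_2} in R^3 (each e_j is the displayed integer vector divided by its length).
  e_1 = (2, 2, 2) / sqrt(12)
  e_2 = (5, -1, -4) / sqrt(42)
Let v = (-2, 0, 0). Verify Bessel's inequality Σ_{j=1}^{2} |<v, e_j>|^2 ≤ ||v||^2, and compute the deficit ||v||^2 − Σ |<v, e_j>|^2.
Σ |<v, e_j>|^2 = 26/7; ||v||^2 = 4; deficit = 2/7

Write each e_j = u_j / sqrt(<u_j, u_j>) where u_j is the displayed integer vector. Then <v, e_j> = <v, u_j> / sqrt(<u_j, u_j>), so |<v, e_j>|^2 = <v, u_j>^2 / <u_j, u_j>.
Coefficients: <v, e_1> = -4/sqrt(12), <v, e_2> = -10/sqrt(42).
Square and sum: Σ |<v, e_j>|^2 = 26/7.
Compute ||v||^2 = v·v = 4.
Deficit = 4 − 26/7 = 2/7 ≥ 0, confirming Bessel's inequality. (The deficit equals ||v − Σ <v,e_j> e_j||^2, the squared distance from v to span{e_j}.)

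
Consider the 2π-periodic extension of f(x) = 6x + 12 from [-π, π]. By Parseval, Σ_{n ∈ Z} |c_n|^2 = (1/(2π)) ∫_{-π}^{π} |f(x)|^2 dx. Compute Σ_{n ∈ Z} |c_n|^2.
Σ |c_n|^2 = 12π^2 + 144

Expand and integrate term by term over [-π, π]:
  ∫ (6x)^2 dx = 36·(2π^3/3); ∫ 2·6·(12)·x dx = 0 (odd integrand); ∫ 12^2 dx = 144·2π.
So (1/(2π)) ∫_{-π}^{π} (6x + 12)^2 dx = 36π^2/3 + 144 = 12π^2 + 144.
Parseval ⇒ Σ |c_n|^2 = 12π^2 + 144.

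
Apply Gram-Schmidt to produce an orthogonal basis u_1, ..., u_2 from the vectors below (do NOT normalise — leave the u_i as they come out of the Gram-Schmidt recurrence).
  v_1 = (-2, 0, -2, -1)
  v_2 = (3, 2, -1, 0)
Orthogonal basis:
  u_1 = (-2, 0, -2, -1)
  u_2 = (19/9, 2, -17/9, -4/9)

Apply the Gram-Schmidt recurrence
  u_1 = v_1
  u_i = v_i − Σ_{j<i} ((v_i · u_j) / (u_j · u_j)) · u_j.

Step by step this gives:
  u_1 = (-2, 0, -2, -1)
  u_2 = (19/9, 2, -17/9, -4/9)

Orthogonality check:
  u_2 · u_1 = 0 (should be 0)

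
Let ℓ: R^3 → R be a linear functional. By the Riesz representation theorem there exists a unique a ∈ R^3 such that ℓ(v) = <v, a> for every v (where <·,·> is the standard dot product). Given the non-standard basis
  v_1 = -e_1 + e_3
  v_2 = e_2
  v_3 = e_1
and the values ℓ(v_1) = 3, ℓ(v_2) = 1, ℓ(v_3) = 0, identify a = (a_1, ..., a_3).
a = (0, 1, 3)

Write a = (a_1, ..., a_3) in the standard basis. For each basis vector v_i, ℓ(v_i) = <v_i, a> is a linear equation in the a_j's. Collect the n equations into a matrix system V a = ℓ, where row i of V is v_i (expressed in the standard basis). Since V is invertible (lower-triangular with 1s on the diagonal, up to permutation), solve by back-substitution:
  V =
[[-1, 0, 1],
 [0, 1, 0],
 [1, 0, 0]]
  V a = (3, 1, 0)
Solving gives a = (0, 1, 3).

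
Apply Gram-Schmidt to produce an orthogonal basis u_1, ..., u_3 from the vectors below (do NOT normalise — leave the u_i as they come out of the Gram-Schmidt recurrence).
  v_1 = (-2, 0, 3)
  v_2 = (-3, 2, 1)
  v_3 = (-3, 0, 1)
Orthogonal basis:
  u_1 = (-2, 0, 3)
  u_2 = (-21/13, 2, -14/13)
  u_3 = (-84/101, -98/101, -56/101)

Apply the Gram-Schmidt recurrence
  u_1 = v_1
  u_i = v_i − Σ_{j<i} ((v_i · u_j) / (u_j · u_j)) · u_j.

Step by step this gives:
  u_1 = (-2, 0, 3)
  u_2 = (-21/13, 2, -14/13)
  u_3 = (-84/101, -98/101, -56/101)

Orthogonality check:
  u_2 · u_1 = 0 (should be 0)
  u_3 · u_1 = 0 (should be 0)
  u_3 · u_2 = 0 (should be 0)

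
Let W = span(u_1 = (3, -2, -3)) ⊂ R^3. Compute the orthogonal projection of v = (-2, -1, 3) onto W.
proj_W(v) = (-39/22, 13/11, 39/22)

Set up U = [u_1 | ... | u_1] ∈ R^(3×1). The projector onto W = col(U) is P = U (U^T U)^(-1) U^T.
Compute U^T U =
  [22],
and U^T v = (-13).
Solve U^T U · c = U^T v for the coefficients: c = (-13/22). The projection is proj_W(v) = U c.
Check: (v - proj_W(v)) · u_1 = 0  (should be 0).
Result: proj_W(v) = (-39/22, 13/11, 39/22).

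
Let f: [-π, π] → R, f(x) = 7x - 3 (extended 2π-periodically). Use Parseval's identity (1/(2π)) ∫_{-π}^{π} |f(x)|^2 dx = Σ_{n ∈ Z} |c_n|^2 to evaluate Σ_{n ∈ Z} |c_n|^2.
Σ |c_n|^2 = 49π^2/3 + 9

Expand and integrate term by term over [-π, π]:
  ∫ (7x)^2 dx = 49·(2π^3/3); ∫ 2·7·(-3)·x dx = 0 (odd integrand); ∫ (-3)^2 dx = 9·2π.
So (1/(2π)) ∫_{-π}^{π} (7x - 3)^2 dx = 49π^2/3 + 9 = 49π^2/3 + 9.
Parseval ⇒ Σ |c_n|^2 = 49π^2/3 + 9.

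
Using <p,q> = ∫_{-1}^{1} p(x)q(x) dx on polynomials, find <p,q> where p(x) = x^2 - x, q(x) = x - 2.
<p,q> = -2

Expand the product: p(x)·q(x) = x^3 - 3*x^2 + 2*x.
∫_{-1}^{1} of each monomial x^k gives [2/(k+1) if k even, 0 if k odd]. Integrating term-by-term (or equivalently evaluating the antiderivative F(x) = x^4/4 - x^3 + x^2 at the endpoints):
  F(1) − F(−1) = 1/4 − (9/4) = -2.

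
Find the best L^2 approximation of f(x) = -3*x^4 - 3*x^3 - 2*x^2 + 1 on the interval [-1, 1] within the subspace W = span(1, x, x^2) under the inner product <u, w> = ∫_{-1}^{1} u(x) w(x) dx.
g(x) = -32*x^2/7 - 9*x/5 + 44/35

The best approximation g ∈ W is the orthogonal projection of f onto W. Writing g = a_0 + a_1 x + a_2 x^2, the coefficients solve the normal equations G · a = b where
  G_{ij} = <φ_i, φ_j> and b_i = <f, φ_i>, with φ_0 = 1, φ_1 = x, φ_2 = x^2.
G =
  [2, 0, 2/3]
  [0, 2/3, 0]
  [2/3, 0, 2/5],
b = (-8/15, -6/5, -104/105).
Solving gives a_0 = 44/35, a_1 = -9/5, a_2 = -32/7, so
  g(x) = -32*x^2/7 - 9*x/5 + 44/35.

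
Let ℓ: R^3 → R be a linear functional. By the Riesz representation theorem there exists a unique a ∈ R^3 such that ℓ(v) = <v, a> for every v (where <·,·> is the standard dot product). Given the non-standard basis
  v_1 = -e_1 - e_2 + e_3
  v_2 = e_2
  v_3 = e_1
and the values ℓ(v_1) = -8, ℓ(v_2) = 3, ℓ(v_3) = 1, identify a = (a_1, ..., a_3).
a = (1, 3, -4)

Write a = (a_1, ..., a_3) in the standard basis. For each basis vector v_i, ℓ(v_i) = <v_i, a> is a linear equation in the a_j's. Collect the n equations into a matrix system V a = ℓ, where row i of V is v_i (expressed in the standard basis). Since V is invertible (lower-triangular with 1s on the diagonal, up to permutation), solve by back-substitution:
  V =
[[-1, -1, 1],
 [0, 1, 0],
 [1, 0, 0]]
  V a = (-8, 3, 1)
Solving gives a = (1, 3, -4).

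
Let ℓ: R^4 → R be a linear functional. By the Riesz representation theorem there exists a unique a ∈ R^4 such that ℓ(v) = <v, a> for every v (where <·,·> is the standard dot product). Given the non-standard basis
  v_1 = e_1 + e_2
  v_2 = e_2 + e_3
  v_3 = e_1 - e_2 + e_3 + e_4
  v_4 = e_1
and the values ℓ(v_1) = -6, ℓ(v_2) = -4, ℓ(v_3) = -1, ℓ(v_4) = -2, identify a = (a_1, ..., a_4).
a = (-2, -4, 0, -3)

Write a = (a_1, ..., a_4) in the standard basis. For each basis vector v_i, ℓ(v_i) = <v_i, a> is a linear equation in the a_j's. Collect the n equations into a matrix system V a = ℓ, where row i of V is v_i (expressed in the standard basis). Since V is invertible (lower-triangular with 1s on the diagonal, up to permutation), solve by back-substitution:
  V =
[[1, 1, 0, 0],
 [0, 1, 1, 0],
 [1, -1, 1, 1],
 [1, 0, 0, 0]]
  V a = (-6, -4, -1, -2)
Solving gives a = (-2, -4, 0, -3).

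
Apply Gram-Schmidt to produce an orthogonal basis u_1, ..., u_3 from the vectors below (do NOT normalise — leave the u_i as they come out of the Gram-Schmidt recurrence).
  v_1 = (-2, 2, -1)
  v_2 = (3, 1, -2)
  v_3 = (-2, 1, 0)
Orthogonal basis:
  u_1 = (-2, 2, -1)
  u_2 = (23/9, 13/9, -20/9)
  u_3 = (3/122, 7/122, 4/61)

Apply the Gram-Schmidt recurrence
  u_1 = v_1
  u_i = v_i − Σ_{j<i} ((v_i · u_j) / (u_j · u_j)) · u_j.

Step by step this gives:
  u_1 = (-2, 2, -1)
  u_2 = (23/9, 13/9, -20/9)
  u_3 = (3/122, 7/122, 4/61)

Orthogonality check:
  u_2 · u_1 = 0 (should be 0)
  u_3 · u_1 = 0 (should be 0)
  u_3 · u_2 = 0 (should be 0)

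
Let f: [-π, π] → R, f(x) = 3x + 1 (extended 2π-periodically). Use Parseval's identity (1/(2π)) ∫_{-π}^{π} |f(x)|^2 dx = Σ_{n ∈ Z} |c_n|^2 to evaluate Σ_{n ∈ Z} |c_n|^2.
Σ |c_n|^2 = 3π^2 + 1

Expand and integrate term by term over [-π, π]:
  ∫ (3x)^2 dx = 9·(2π^3/3); ∫ 2·3·(1)·x dx = 0 (odd integrand); ∫ 1^2 dx = 1·2π.
So (1/(2π)) ∫_{-π}^{π} (3x + 1)^2 dx = 9π^2/3 + 1 = 3π^2 + 1.
Parseval ⇒ Σ |c_n|^2 = 3π^2 + 1.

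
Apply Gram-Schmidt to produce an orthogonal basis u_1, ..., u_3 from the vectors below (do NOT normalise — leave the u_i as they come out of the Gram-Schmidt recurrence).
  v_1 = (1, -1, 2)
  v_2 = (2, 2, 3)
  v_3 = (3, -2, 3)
Orthogonal basis:
  u_1 = (1, -1, 2)
  u_2 = (1, 3, 1)
  u_3 = (7/6, -1/6, -2/3)

Apply the Gram-Schmidt recurrence
  u_1 = v_1
  u_i = v_i − Σ_{j<i} ((v_i · u_j) / (u_j · u_j)) · u_j.

Step by step this gives:
  u_1 = (1, -1, 2)
  u_2 = (1, 3, 1)
  u_3 = (7/6, -1/6, -2/3)

Orthogonality check:
  u_2 · u_1 = 0 (should be 0)
  u_3 · u_1 = 0 (should be 0)
  u_3 · u_2 = 0 (should be 0)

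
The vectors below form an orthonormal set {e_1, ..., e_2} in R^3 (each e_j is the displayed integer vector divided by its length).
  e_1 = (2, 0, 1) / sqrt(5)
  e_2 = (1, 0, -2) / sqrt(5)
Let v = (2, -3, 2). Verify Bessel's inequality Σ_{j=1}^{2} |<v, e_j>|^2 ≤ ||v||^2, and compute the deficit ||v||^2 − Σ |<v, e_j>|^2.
Σ |<v, e_j>|^2 = 8; ||v||^2 = 17; deficit = 9

Write each e_j = u_j / sqrt(<u_j, u_j>) where u_j is the displayed integer vector. Then <v, e_j> = <v, u_j> / sqrt(<u_j, u_j>), so |<v, e_j>|^2 = <v, u_j>^2 / <u_j, u_j>.
Coefficients: <v, e_1> = 6/sqrt(5), <v, e_2> = -2/sqrt(5).
Square and sum: Σ |<v, e_j>|^2 = 8.
Compute ||v||^2 = v·v = 17.
Deficit = 17 − 8 = 9 ≥ 0, confirming Bessel's inequality. (The deficit equals ||v − Σ <v,e_j> e_j||^2, the squared distance from v to span{e_j}.)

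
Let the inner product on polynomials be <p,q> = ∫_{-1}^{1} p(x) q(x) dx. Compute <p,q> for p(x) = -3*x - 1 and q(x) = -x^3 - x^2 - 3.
<p,q> = 118/15

Expand the product: p(x)·q(x) = 3*x^4 + 4*x^3 + x^2 + 9*x + 3.
∫_{-1}^{1} of each monomial x^k gives [2/(k+1) if k even, 0 if k odd]. Integrating term-by-term (or equivalently evaluating the antiderivative F(x) = 3*x^5/5 + x^4 + x^3/3 + 9*x^2/2 + 3*x at the endpoints):
  F(1) − F(−1) = 283/30 − (47/30) = 118/15.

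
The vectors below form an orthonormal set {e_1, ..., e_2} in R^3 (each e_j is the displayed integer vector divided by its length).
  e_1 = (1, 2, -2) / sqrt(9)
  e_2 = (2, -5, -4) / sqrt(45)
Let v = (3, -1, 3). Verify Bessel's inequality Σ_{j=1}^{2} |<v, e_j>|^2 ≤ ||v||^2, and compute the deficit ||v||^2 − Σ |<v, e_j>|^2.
Σ |<v, e_j>|^2 = 14/5; ||v||^2 = 19; deficit = 81/5

Write each e_j = u_j / sqrt(<u_j, u_j>) where u_j is the displayed integer vector. Then <v, e_j> = <v, u_j> / sqrt(<u_j, u_j>), so |<v, e_j>|^2 = <v, u_j>^2 / <u_j, u_j>.
Coefficients: <v, e_1> = -5/sqrt(9), <v, e_2> = -1/sqrt(45).
Square and sum: Σ |<v, e_j>|^2 = 14/5.
Compute ||v||^2 = v·v = 19.
Deficit = 19 − 14/5 = 81/5 ≥ 0, confirming Bessel's inequality. (The deficit equals ||v − Σ <v,e_j> e_j||^2, the squared distance from v to span{e_j}.)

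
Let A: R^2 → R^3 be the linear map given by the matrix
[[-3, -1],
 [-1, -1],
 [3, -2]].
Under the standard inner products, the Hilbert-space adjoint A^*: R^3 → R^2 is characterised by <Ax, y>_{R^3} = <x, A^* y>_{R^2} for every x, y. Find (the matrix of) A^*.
A^* = A^T =
[[-3, -1, 3],
 [-1, -1, -2]]

For real matrices with standard dot products, the defining identity <Ax, y> = <x, A^* y> gives (Ax)^T y = x^T (A^*) y, i.e. x^T A^T y = x^T (A^*) y. Since this holds for all x, y, we must have A^* = A^T. Therefore
A^* =
[[-3, -1, 3],
 [-1, -1, -2]].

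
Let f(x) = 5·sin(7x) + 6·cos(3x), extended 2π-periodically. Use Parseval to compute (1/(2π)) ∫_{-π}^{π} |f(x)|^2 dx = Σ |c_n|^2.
Σ |c_n|^2 = 61/2

Expand |f|^2 and use orthogonality of {sin(nx), cos(mx)} on [-π, π]:
  ∫_{-π}^{π} sin(nx)^2 dx = π, ∫ cos(mx)^2 dx = π, and cross terms integrate to 0.
So ∫_{-π}^{π} f(x)^2 dx = 5^2 · π + 6^2 · π = (25 + 36)π.
Divide by 2π: (25 + 36)/2 = 61/2.
By Parseval, this equals Σ |c_n|^2.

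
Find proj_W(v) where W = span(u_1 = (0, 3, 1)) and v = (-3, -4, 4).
proj_W(v) = (0, -12/5, -4/5)

Set up U = [u_1 | ... | u_1] ∈ R^(3×1). The projector onto W = col(U) is P = U (U^T U)^(-1) U^T.
Compute U^T U =
  [10],
and U^T v = (-8).
Solve U^T U · c = U^T v for the coefficients: c = (-4/5). The projection is proj_W(v) = U c.
Check: (v - proj_W(v)) · u_1 = 0  (should be 0).
Result: proj_W(v) = (0, -12/5, -4/5).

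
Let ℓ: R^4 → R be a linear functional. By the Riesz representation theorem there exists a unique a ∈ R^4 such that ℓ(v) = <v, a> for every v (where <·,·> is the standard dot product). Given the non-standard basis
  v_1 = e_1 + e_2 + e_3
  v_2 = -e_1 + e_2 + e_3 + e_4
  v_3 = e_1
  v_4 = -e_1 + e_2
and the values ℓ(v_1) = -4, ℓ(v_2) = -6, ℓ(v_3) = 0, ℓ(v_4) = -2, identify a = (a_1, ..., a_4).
a = (0, -2, -2, -2)

Write a = (a_1, ..., a_4) in the standard basis. For each basis vector v_i, ℓ(v_i) = <v_i, a> is a linear equation in the a_j's. Collect the n equations into a matrix system V a = ℓ, where row i of V is v_i (expressed in the standard basis). Since V is invertible (lower-triangular with 1s on the diagonal, up to permutation), solve by back-substitution:
  V =
[[1, 1, 1, 0],
 [-1, 1, 1, 1],
 [1, 0, 0, 0],
 [-1, 1, 0, 0]]
  V a = (-4, -6, 0, -2)
Solving gives a = (0, -2, -2, -2).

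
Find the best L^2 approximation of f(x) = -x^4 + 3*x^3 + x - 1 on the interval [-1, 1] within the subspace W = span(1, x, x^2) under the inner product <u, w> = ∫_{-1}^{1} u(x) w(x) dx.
g(x) = -6*x^2/7 + 14*x/5 - 32/35

The best approximation g ∈ W is the orthogonal projection of f onto W. Writing g = a_0 + a_1 x + a_2 x^2, the coefficients solve the normal equations G · a = b where
  G_{ij} = <φ_i, φ_j> and b_i = <f, φ_i>, with φ_0 = 1, φ_1 = x, φ_2 = x^2.
G =
  [2, 0, 2/3]
  [0, 2/3, 0]
  [2/3, 0, 2/5],
b = (-12/5, 28/15, -20/21).
Solving gives a_0 = -32/35, a_1 = 14/5, a_2 = -6/7, so
  g(x) = -6*x^2/7 + 14*x/5 - 32/35.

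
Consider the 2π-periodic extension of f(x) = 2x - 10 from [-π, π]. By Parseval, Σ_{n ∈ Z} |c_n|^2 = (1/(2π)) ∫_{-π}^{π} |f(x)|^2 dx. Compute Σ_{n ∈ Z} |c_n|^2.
Σ |c_n|^2 = 4π^2/3 + 100

Expand and integrate term by term over [-π, π]:
  ∫ (2x)^2 dx = 4·(2π^3/3); ∫ 2·2·(-10)·x dx = 0 (odd integrand); ∫ (-10)^2 dx = 100·2π.
So (1/(2π)) ∫_{-π}^{π} (2x - 10)^2 dx = 4π^2/3 + 100 = 4π^2/3 + 100.
Parseval ⇒ Σ |c_n|^2 = 4π^2/3 + 100.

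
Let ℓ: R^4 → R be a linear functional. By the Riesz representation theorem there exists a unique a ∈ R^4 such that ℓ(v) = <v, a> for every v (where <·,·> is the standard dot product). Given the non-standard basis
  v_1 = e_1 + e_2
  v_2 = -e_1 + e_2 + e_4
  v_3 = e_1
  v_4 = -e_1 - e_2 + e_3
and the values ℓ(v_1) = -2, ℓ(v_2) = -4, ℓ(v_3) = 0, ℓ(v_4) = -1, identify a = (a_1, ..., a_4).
a = (0, -2, -3, -2)

Write a = (a_1, ..., a_4) in the standard basis. For each basis vector v_i, ℓ(v_i) = <v_i, a> is a linear equation in the a_j's. Collect the n equations into a matrix system V a = ℓ, where row i of V is v_i (expressed in the standard basis). Since V is invertible (lower-triangular with 1s on the diagonal, up to permutation), solve by back-substitution:
  V =
[[1, 1, 0, 0],
 [-1, 1, 0, 1],
 [1, 0, 0, 0],
 [-1, -1, 1, 0]]
  V a = (-2, -4, 0, -1)
Solving gives a = (0, -2, -3, -2).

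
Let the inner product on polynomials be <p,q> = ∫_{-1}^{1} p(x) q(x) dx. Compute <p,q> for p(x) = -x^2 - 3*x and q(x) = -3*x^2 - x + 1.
<p,q> = 38/15

Expand the product: p(x)·q(x) = 3*x^4 + 10*x^3 + 2*x^2 - 3*x.
∫_{-1}^{1} of each monomial x^k gives [2/(k+1) if k even, 0 if k odd]. Integrating term-by-term (or equivalently evaluating the antiderivative F(x) = 3*x^5/5 + 5*x^4/2 + 2*x^3/3 - 3*x^2/2 at the endpoints):
  F(1) − F(−1) = 34/15 − (-4/15) = 38/15.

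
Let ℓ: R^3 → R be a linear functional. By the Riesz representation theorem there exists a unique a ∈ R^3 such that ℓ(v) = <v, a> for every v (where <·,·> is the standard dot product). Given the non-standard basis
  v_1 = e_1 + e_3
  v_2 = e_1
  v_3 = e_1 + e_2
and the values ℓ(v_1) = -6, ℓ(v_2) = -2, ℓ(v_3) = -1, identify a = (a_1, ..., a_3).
a = (-2, 1, -4)

Write a = (a_1, ..., a_3) in the standard basis. For each basis vector v_i, ℓ(v_i) = <v_i, a> is a linear equation in the a_j's. Collect the n equations into a matrix system V a = ℓ, where row i of V is v_i (expressed in the standard basis). Since V is invertible (lower-triangular with 1s on the diagonal, up to permutation), solve by back-substitution:
  V =
[[1, 0, 1],
 [1, 0, 0],
 [1, 1, 0]]
  V a = (-6, -2, -1)
Solving gives a = (-2, 1, -4).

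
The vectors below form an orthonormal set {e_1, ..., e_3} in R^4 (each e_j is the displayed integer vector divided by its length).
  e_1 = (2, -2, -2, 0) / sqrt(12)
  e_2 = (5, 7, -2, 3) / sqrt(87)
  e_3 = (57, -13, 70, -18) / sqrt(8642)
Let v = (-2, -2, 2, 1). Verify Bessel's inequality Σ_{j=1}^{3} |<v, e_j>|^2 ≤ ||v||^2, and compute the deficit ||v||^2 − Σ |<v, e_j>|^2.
Σ |<v, e_j>|^2 = 1289/149; ||v||^2 = 13; deficit = 648/149

Write each e_j = u_j / sqrt(<u_j, u_j>) where u_j is the displayed integer vector. Then <v, e_j> = <v, u_j> / sqrt(<u_j, u_j>), so |<v, e_j>|^2 = <v, u_j>^2 / <u_j, u_j>.
Coefficients: <v, e_1> = -4/sqrt(12), <v, e_2> = -25/sqrt(87), <v, e_3> = 34/sqrt(8642).
Square and sum: Σ |<v, e_j>|^2 = 1289/149.
Compute ||v||^2 = v·v = 13.
Deficit = 13 − 1289/149 = 648/149 ≥ 0, confirming Bessel's inequality. (The deficit equals ||v − Σ <v,e_j> e_j||^2, the squared distance from v to span{e_j}.)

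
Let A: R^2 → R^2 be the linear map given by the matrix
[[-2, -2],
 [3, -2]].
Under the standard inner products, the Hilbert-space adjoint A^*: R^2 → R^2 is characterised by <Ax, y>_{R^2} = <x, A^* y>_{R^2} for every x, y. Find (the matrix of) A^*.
A^* = A^T =
[[-2, 3],
 [-2, -2]]

For real matrices with standard dot products, the defining identity <Ax, y> = <x, A^* y> gives (Ax)^T y = x^T (A^*) y, i.e. x^T A^T y = x^T (A^*) y. Since this holds for all x, y, we must have A^* = A^T. Therefore
A^* =
[[-2, 3],
 [-2, -2]].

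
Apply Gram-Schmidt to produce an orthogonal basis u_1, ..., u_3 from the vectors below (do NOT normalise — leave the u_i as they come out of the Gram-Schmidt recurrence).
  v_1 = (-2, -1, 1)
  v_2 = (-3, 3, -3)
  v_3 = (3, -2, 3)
Orthogonal basis:
  u_1 = (-2, -1, 1)
  u_2 = (-3, 3, -3)
  u_3 = (0, 1/2, 1/2)

Apply the Gram-Schmidt recurrence
  u_1 = v_1
  u_i = v_i − Σ_{j<i} ((v_i · u_j) / (u_j · u_j)) · u_j.

Step by step this gives:
  u_1 = (-2, -1, 1)
  u_2 = (-3, 3, -3)
  u_3 = (0, 1/2, 1/2)

Orthogonality check:
  u_2 · u_1 = 0 (should be 0)
  u_3 · u_1 = 0 (should be 0)
  u_3 · u_2 = 0 (should be 0)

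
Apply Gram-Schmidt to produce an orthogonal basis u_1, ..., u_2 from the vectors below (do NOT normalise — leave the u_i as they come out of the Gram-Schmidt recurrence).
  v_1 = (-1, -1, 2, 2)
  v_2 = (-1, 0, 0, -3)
Orthogonal basis:
  u_1 = (-1, -1, 2, 2)
  u_2 = (-3/2, -1/2, 1, -2)

Apply the Gram-Schmidt recurrence
  u_1 = v_1
  u_i = v_i − Σ_{j<i} ((v_i · u_j) / (u_j · u_j)) · u_j.

Step by step this gives:
  u_1 = (-1, -1, 2, 2)
  u_2 = (-3/2, -1/2, 1, -2)

Orthogonality check:
  u_2 · u_1 = 0 (should be 0)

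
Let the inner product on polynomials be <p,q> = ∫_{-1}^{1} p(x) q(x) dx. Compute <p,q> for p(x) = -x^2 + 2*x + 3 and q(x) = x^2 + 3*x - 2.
<p,q> = -76/15

Expand the product: p(x)·q(x) = -x^4 - x^3 + 11*x^2 + 5*x - 6.
∫_{-1}^{1} of each monomial x^k gives [2/(k+1) if k even, 0 if k odd]. Integrating term-by-term (or equivalently evaluating the antiderivative F(x) = -x^5/5 - x^4/4 + 11*x^3/3 + 5*x^2/2 - 6*x at the endpoints):
  F(1) − F(−1) = -17/60 − (287/60) = -76/15.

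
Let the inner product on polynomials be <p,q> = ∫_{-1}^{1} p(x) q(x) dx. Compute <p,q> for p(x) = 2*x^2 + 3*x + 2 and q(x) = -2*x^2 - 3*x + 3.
<p,q> = 86/15

Expand the product: p(x)·q(x) = -4*x^4 - 12*x^3 - 7*x^2 + 3*x + 6.
∫_{-1}^{1} of each monomial x^k gives [2/(k+1) if k even, 0 if k odd]. Integrating term-by-term (or equivalently evaluating the antiderivative F(x) = -4*x^5/5 - 3*x^4 - 7*x^3/3 + 3*x^2/2 + 6*x at the endpoints):
  F(1) − F(−1) = 41/30 − (-131/30) = 86/15.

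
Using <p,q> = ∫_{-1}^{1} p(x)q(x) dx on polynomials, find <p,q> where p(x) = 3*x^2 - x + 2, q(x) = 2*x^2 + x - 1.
<p,q> = -8/5

Expand the product: p(x)·q(x) = 6*x^4 + x^3 + 3*x - 2.
∫_{-1}^{1} of each monomial x^k gives [2/(k+1) if k even, 0 if k odd]. Integrating term-by-term (or equivalently evaluating the antiderivative F(x) = 6*x^5/5 + x^4/4 + 3*x^2/2 - 2*x at the endpoints):
  F(1) − F(−1) = 19/20 − (51/20) = -8/5.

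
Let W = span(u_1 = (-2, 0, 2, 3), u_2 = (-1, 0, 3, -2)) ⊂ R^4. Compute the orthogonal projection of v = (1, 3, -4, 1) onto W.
proj_W(v) = (29/18, 0, -859/234, 139/117)

Set up U = [u_1 | ... | u_2] ∈ R^(4×2). The projector onto W = col(U) is P = U (U^T U)^(-1) U^T.
Compute U^T U =
  [17, 2]
  [2, 14],
and U^T v = (-7, -15).
Solve U^T U · c = U^T v for the coefficients: c = (-34/117, -241/234). The projection is proj_W(v) = U c.
Check: (v - proj_W(v)) · u_1 = 0  (should be 0).
Check: (v - proj_W(v)) · u_2 = 0  (should be 0).
Result: proj_W(v) = (29/18, 0, -859/234, 139/117).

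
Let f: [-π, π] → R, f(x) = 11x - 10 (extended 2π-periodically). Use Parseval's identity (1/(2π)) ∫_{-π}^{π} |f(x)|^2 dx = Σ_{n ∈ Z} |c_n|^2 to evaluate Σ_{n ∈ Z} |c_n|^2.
Σ |c_n|^2 = 121π^2/3 + 100

Expand and integrate term by term over [-π, π]:
  ∫ (11x)^2 dx = 121·(2π^3/3); ∫ 2·11·(-10)·x dx = 0 (odd integrand); ∫ (-10)^2 dx = 100·2π.
So (1/(2π)) ∫_{-π}^{π} (11x - 10)^2 dx = 121π^2/3 + 100 = 121π^2/3 + 100.
Parseval ⇒ Σ |c_n|^2 = 121π^2/3 + 100.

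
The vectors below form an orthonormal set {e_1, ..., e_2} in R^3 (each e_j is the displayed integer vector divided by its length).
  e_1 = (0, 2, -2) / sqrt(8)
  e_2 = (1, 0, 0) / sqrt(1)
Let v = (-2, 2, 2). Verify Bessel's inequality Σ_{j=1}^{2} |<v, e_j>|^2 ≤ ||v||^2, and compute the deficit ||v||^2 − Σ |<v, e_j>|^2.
Σ |<v, e_j>|^2 = 4; ||v||^2 = 12; deficit = 8

Write each e_j = u_j / sqrt(<u_j, u_j>) where u_j is the displayed integer vector. Then <v, e_j> = <v, u_j> / sqrt(<u_j, u_j>), so |<v, e_j>|^2 = <v, u_j>^2 / <u_j, u_j>.
Coefficients: <v, e_1> = 0/sqrt(8), <v, e_2> = -2/sqrt(1).
Square and sum: Σ |<v, e_j>|^2 = 4.
Compute ||v||^2 = v·v = 12.
Deficit = 12 − 4 = 8 ≥ 0, confirming Bessel's inequality. (The deficit equals ||v − Σ <v,e_j> e_j||^2, the squared distance from v to span{e_j}.)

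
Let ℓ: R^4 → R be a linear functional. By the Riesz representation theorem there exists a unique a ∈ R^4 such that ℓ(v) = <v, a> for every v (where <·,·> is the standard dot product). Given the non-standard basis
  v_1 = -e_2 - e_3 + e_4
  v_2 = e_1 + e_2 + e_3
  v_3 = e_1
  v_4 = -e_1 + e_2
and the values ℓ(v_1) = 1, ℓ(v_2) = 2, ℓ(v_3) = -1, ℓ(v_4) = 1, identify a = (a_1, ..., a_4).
a = (-1, 0, 3, 4)

Write a = (a_1, ..., a_4) in the standard basis. For each basis vector v_i, ℓ(v_i) = <v_i, a> is a linear equation in the a_j's. Collect the n equations into a matrix system V a = ℓ, where row i of V is v_i (expressed in the standard basis). Since V is invertible (lower-triangular with 1s on the diagonal, up to permutation), solve by back-substitution:
  V =
[[0, -1, -1, 1],
 [1, 1, 1, 0],
 [1, 0, 0, 0],
 [-1, 1, 0, 0]]
  V a = (1, 2, -1, 1)
Solving gives a = (-1, 0, 3, 4).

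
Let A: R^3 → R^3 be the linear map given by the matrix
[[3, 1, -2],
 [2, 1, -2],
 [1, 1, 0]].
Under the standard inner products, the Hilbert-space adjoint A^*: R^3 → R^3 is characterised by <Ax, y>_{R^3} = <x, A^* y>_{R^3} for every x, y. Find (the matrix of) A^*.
A^* = A^T =
[[3, 2, 1],
 [1, 1, 1],
 [-2, -2, 0]]

For real matrices with standard dot products, the defining identity <Ax, y> = <x, A^* y> gives (Ax)^T y = x^T (A^*) y, i.e. x^T A^T y = x^T (A^*) y. Since this holds for all x, y, we must have A^* = A^T. Therefore
A^* =
[[3, 2, 1],
 [1, 1, 1],
 [-2, -2, 0]].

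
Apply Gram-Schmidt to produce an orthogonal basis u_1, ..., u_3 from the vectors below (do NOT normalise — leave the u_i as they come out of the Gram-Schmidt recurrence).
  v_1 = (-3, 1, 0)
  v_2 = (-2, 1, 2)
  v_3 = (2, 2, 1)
Orthogonal basis:
  u_1 = (-3, 1, 0)
  u_2 = (1/10, 3/10, 2)
  u_3 = (30/41, 90/41, -15/41)

Apply the Gram-Schmidt recurrence
  u_1 = v_1
  u_i = v_i − Σ_{j<i} ((v_i · u_j) / (u_j · u_j)) · u_j.

Step by step this gives:
  u_1 = (-3, 1, 0)
  u_2 = (1/10, 3/10, 2)
  u_3 = (30/41, 90/41, -15/41)

Orthogonality check:
  u_2 · u_1 = 0 (should be 0)
  u_3 · u_1 = 0 (should be 0)
  u_3 · u_2 = 0 (should be 0)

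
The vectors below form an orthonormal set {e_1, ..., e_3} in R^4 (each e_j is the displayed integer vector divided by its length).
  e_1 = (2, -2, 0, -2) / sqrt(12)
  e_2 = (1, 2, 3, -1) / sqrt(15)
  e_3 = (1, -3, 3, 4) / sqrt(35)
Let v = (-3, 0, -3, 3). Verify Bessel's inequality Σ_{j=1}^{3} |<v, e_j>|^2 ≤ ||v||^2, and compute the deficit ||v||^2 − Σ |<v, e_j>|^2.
Σ |<v, e_j>|^2 = 27; ||v||^2 = 27; deficit = 0

Write each e_j = u_j / sqrt(<u_j, u_j>) where u_j is the displayed integer vector. Then <v, e_j> = <v, u_j> / sqrt(<u_j, u_j>), so |<v, e_j>|^2 = <v, u_j>^2 / <u_j, u_j>.
Coefficients: <v, e_1> = -12/sqrt(12), <v, e_2> = -15/sqrt(15), <v, e_3> = 0/sqrt(35).
Square and sum: Σ |<v, e_j>|^2 = 27.
Compute ||v||^2 = v·v = 27.
Deficit = 27 − 27 = 0 ≥ 0, confirming Bessel's inequality. (The deficit equals ||v − Σ <v,e_j> e_j||^2, the squared distance from v to span{e_j}.)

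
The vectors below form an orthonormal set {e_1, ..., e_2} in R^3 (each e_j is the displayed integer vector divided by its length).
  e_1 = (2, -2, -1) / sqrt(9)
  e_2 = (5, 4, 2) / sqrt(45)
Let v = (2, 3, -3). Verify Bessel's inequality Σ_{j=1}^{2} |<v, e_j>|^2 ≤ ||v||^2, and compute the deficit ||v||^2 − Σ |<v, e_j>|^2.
Σ |<v, e_j>|^2 = 29/5; ||v||^2 = 22; deficit = 81/5

Write each e_j = u_j / sqrt(<u_j, u_j>) where u_j is the displayed integer vector. Then <v, e_j> = <v, u_j> / sqrt(<u_j, u_j>), so |<v, e_j>|^2 = <v, u_j>^2 / <u_j, u_j>.
Coefficients: <v, e_1> = 1/sqrt(9), <v, e_2> = 16/sqrt(45).
Square and sum: Σ |<v, e_j>|^2 = 29/5.
Compute ||v||^2 = v·v = 22.
Deficit = 22 − 29/5 = 81/5 ≥ 0, confirming Bessel's inequality. (The deficit equals ||v − Σ <v,e_j> e_j||^2, the squared distance from v to span{e_j}.)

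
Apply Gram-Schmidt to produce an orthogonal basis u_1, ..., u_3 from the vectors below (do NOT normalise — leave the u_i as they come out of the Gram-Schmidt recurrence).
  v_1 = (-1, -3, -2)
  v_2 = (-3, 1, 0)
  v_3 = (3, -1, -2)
Orthogonal basis:
  u_1 = (-1, -3, -2)
  u_2 = (-3, 1, 0)
  u_3 = (2/7, 6/7, -10/7)

Apply the Gram-Schmidt recurrence
  u_1 = v_1
  u_i = v_i − Σ_{j<i} ((v_i · u_j) / (u_j · u_j)) · u_j.

Step by step this gives:
  u_1 = (-1, -3, -2)
  u_2 = (-3, 1, 0)
  u_3 = (2/7, 6/7, -10/7)

Orthogonality check:
  u_2 · u_1 = 0 (should be 0)
  u_3 · u_1 = 0 (should be 0)
  u_3 · u_2 = 0 (should be 0)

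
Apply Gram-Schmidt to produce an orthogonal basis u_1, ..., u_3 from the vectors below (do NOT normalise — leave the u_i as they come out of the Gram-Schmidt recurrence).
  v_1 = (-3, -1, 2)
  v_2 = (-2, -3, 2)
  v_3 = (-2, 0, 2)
Orthogonal basis:
  u_1 = (-3, -1, 2)
  u_2 = (11/14, -29/14, 1/7)
  u_3 = (8/23, 4/23, 14/23)

Apply the Gram-Schmidt recurrence
  u_1 = v_1
  u_i = v_i − Σ_{j<i} ((v_i · u_j) / (u_j · u_j)) · u_j.

Step by step this gives:
  u_1 = (-3, -1, 2)
  u_2 = (11/14, -29/14, 1/7)
  u_3 = (8/23, 4/23, 14/23)

Orthogonality check:
  u_2 · u_1 = 0 (should be 0)
  u_3 · u_1 = 0 (should be 0)
  u_3 · u_2 = 0 (should be 0)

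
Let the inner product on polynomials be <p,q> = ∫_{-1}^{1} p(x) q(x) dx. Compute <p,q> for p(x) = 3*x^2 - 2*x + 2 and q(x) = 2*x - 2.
<p,q> = -44/3

Expand the product: p(x)·q(x) = 6*x^3 - 10*x^2 + 8*x - 4.
∫_{-1}^{1} of each monomial x^k gives [2/(k+1) if k even, 0 if k odd]. Integrating term-by-term (or equivalently evaluating the antiderivative F(x) = 3*x^4/2 - 10*x^3/3 + 4*x^2 - 4*x at the endpoints):
  F(1) − F(−1) = -11/6 − (77/6) = -44/3.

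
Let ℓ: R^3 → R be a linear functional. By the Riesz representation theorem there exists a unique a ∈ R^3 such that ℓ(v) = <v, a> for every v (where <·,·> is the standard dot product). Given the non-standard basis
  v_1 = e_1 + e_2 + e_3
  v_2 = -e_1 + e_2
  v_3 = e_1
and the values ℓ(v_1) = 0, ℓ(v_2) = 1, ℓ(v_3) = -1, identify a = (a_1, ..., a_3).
a = (-1, 0, 1)

Write a = (a_1, ..., a_3) in the standard basis. For each basis vector v_i, ℓ(v_i) = <v_i, a> is a linear equation in the a_j's. Collect the n equations into a matrix system V a = ℓ, where row i of V is v_i (expressed in the standard basis). Since V is invertible (lower-triangular with 1s on the diagonal, up to permutation), solve by back-substitution:
  V =
[[1, 1, 1],
 [-1, 1, 0],
 [1, 0, 0]]
  V a = (0, 1, -1)
Solving gives a = (-1, 0, 1).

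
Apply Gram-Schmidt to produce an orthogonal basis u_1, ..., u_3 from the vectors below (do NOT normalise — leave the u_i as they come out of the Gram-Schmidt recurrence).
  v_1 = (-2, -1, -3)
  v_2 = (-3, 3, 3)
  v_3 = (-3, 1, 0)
Orthogonal basis:
  u_1 = (-2, -1, -3)
  u_2 = (-27/7, 18/7, 12/7)
  u_3 = (-1/19, -5/38, 3/38)

Apply the Gram-Schmidt recurrence
  u_1 = v_1
  u_i = v_i − Σ_{j<i} ((v_i · u_j) / (u_j · u_j)) · u_j.

Step by step this gives:
  u_1 = (-2, -1, -3)
  u_2 = (-27/7, 18/7, 12/7)
  u_3 = (-1/19, -5/38, 3/38)

Orthogonality check:
  u_2 · u_1 = 0 (should be 0)
  u_3 · u_1 = 0 (should be 0)
  u_3 · u_2 = 0 (should be 0)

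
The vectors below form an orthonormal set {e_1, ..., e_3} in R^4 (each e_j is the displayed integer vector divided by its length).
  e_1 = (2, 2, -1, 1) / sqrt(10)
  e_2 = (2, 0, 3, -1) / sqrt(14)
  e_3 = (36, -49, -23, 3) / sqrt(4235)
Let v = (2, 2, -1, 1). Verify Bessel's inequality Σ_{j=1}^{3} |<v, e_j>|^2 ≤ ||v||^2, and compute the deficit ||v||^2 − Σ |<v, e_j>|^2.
Σ |<v, e_j>|^2 = 10; ||v||^2 = 10; deficit = 0

Write each e_j = u_j / sqrt(<u_j, u_j>) where u_j is the displayed integer vector. Then <v, e_j> = <v, u_j> / sqrt(<u_j, u_j>), so |<v, e_j>|^2 = <v, u_j>^2 / <u_j, u_j>.
Coefficients: <v, e_1> = 10/sqrt(10), <v, e_2> = 0/sqrt(14), <v, e_3> = 0/sqrt(4235).
Square and sum: Σ |<v, e_j>|^2 = 10.
Compute ||v||^2 = v·v = 10.
Deficit = 10 − 10 = 0 ≥ 0, confirming Bessel's inequality. (The deficit equals ||v − Σ <v,e_j> e_j||^2, the squared distance from v to span{e_j}.)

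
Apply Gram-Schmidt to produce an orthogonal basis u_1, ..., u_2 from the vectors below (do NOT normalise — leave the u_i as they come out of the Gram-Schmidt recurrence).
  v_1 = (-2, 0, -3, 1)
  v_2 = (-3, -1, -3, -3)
Orthogonal basis:
  u_1 = (-2, 0, -3, 1)
  u_2 = (-9/7, -1, -3/7, -27/7)

Apply the Gram-Schmidt recurrence
  u_1 = v_1
  u_i = v_i − Σ_{j<i} ((v_i · u_j) / (u_j · u_j)) · u_j.

Step by step this gives:
  u_1 = (-2, 0, -3, 1)
  u_2 = (-9/7, -1, -3/7, -27/7)

Orthogonality check:
  u_2 · u_1 = 0 (should be 0)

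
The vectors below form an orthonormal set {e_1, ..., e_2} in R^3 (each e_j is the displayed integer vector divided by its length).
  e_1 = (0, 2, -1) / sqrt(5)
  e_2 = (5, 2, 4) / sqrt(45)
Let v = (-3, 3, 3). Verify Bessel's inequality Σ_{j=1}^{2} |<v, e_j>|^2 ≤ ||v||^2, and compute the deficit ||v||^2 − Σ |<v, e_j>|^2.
Σ |<v, e_j>|^2 = 2; ||v||^2 = 27; deficit = 25

Write each e_j = u_j / sqrt(<u_j, u_j>) where u_j is the displayed integer vector. Then <v, e_j> = <v, u_j> / sqrt(<u_j, u_j>), so |<v, e_j>|^2 = <v, u_j>^2 / <u_j, u_j>.
Coefficients: <v, e_1> = 3/sqrt(5), <v, e_2> = 3/sqrt(45).
Square and sum: Σ |<v, e_j>|^2 = 2.
Compute ||v||^2 = v·v = 27.
Deficit = 27 − 2 = 25 ≥ 0, confirming Bessel's inequality. (The deficit equals ||v − Σ <v,e_j> e_j||^2, the squared distance from v to span{e_j}.)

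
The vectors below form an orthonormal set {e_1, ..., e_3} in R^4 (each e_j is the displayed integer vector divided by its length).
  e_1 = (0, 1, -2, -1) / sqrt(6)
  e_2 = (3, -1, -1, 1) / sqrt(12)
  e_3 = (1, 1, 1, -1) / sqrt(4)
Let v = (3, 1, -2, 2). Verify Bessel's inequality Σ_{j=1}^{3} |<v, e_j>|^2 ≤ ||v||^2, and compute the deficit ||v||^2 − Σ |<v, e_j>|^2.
Σ |<v, e_j>|^2 = 27/2; ||v||^2 = 18; deficit = 9/2

Write each e_j = u_j / sqrt(<u_j, u_j>) where u_j is the displayed integer vector. Then <v, e_j> = <v, u_j> / sqrt(<u_j, u_j>), so |<v, e_j>|^2 = <v, u_j>^2 / <u_j, u_j>.
Coefficients: <v, e_1> = 3/sqrt(6), <v, e_2> = 12/sqrt(12), <v, e_3> = 0/sqrt(4).
Square and sum: Σ |<v, e_j>|^2 = 27/2.
Compute ||v||^2 = v·v = 18.
Deficit = 18 − 27/2 = 9/2 ≥ 0, confirming Bessel's inequality. (The deficit equals ||v − Σ <v,e_j> e_j||^2, the squared distance from v to span{e_j}.)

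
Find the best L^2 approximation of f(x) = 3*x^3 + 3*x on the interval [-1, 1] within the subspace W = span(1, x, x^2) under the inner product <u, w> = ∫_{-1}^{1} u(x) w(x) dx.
g(x) = 24*x/5

The best approximation g ∈ W is the orthogonal projection of f onto W. Writing g = a_0 + a_1 x + a_2 x^2, the coefficients solve the normal equations G · a = b where
  G_{ij} = <φ_i, φ_j> and b_i = <f, φ_i>, with φ_0 = 1, φ_1 = x, φ_2 = x^2.
G =
  [2, 0, 2/3]
  [0, 2/3, 0]
  [2/3, 0, 2/5],
b = (0, 16/5, 0).
Solving gives a_0 = 0, a_1 = 24/5, a_2 = 0, so
  g(x) = 24*x/5.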